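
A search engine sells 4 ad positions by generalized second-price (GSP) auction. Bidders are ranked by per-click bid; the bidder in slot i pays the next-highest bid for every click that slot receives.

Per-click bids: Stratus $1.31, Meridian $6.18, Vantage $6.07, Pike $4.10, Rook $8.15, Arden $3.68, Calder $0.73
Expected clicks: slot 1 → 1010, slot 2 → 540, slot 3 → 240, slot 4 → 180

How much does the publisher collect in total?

Per-click bids in order: $8.15 (Rook) > $6.18 (Meridian) > $6.07 (Vantage) > $4.10 (Pike) > $3.68 (Arden) > …
Slot 1: Rook pays $6.18 × 1010 = $6241.80
Slot 2: Meridian pays $6.07 × 540 = $3277.80
Slot 3: Vantage pays $4.10 × 240 = $984.00
Slot 4: Pike pays $3.68 × 180 = $662.40
Total = $11166.00

Total revenue: $11166.00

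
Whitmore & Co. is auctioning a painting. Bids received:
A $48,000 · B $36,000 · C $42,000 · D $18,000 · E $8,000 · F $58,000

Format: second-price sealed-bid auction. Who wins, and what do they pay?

F pays $48,000

Sorting bids: 58,000 (F) > 48,000 (A) > 42,000 (C) > 36,000 (B) > 18,000 (D) > 8,000 (E)
Second-price: F pays A's bid of $48,000.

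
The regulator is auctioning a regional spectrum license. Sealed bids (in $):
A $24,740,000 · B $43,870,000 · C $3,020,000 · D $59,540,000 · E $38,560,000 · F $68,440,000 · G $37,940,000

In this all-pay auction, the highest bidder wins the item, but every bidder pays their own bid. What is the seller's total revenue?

Sorting bids: 68,440,000 (F) > 59,540,000 (D) > 43,870,000 (B) > 38,560,000 (E) > 37,940,000 (G) > 24,740,000 (A) > …
F wins with the top bid; all bids are sunk regardless.
Every bidder forfeits their bid regardless of winning.
Revenue = 24,740,000 + 43,870,000 + 3,020,000 + 59,540,000 + 38,560,000 + 68,440,000 + 37,940,000 = $276,110,000.

Total revenue: $276,110,000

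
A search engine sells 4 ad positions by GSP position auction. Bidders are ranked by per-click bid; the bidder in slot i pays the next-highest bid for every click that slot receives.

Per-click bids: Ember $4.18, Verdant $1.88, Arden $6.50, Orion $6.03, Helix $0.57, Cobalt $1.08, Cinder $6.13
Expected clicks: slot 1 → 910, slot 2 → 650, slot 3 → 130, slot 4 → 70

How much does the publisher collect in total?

Total revenue: $10172.80

Ranked by bid: $6.50 (Arden) > $6.13 (Cinder) > $6.03 (Orion) > $4.18 (Ember) > $1.88 (Verdant) > …
Slot 1: Arden pays $6.13 × 910 = $5578.30
Slot 2: Cinder pays $6.03 × 650 = $3919.50
Slot 3: Orion pays $4.18 × 130 = $543.40
Slot 4: Ember pays $1.88 × 70 = $131.60
Total = $10172.80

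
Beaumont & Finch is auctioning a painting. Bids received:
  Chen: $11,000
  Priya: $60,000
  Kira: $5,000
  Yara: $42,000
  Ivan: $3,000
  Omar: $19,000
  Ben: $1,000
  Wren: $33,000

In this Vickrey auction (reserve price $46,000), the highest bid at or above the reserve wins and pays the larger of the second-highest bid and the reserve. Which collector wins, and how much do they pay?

Priya pays $46,000

Vickrey auction (reserve price $46,000): the highest bid at or above the reserve wins and pays the larger of the second-highest bid and the reserve.
Bids ranked: 60,000 (Priya) > 42,000 (Yara) > 33,000 (Wren) > 19,000 (Omar) > 11,000 (Chen) > 5,000 (Kira) > …
Priya has the top bid at or above the reserve ($60,000).
Second-highest bid $42,000 is below the reserve $46,000, so the reserve binds → payment $46,000.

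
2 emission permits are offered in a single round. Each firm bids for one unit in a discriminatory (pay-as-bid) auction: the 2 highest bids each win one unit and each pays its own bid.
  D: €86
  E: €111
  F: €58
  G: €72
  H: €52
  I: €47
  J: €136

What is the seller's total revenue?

Total revenue: €247

Sorting: 136 (J), 111 (E), 86 (D), 72 (G), …
Top 2: J, E.
Total revenue = 136 + 111 = €247.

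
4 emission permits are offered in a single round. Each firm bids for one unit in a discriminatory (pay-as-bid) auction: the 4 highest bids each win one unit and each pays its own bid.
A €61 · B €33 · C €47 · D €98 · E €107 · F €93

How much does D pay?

Ordering the bids: 107 (E), 98 (D), 93 (F), 61 (A), 47 (C), 33 (B)
Top 4: E, D, F, A.
D wins → own bid €98.

D pays €98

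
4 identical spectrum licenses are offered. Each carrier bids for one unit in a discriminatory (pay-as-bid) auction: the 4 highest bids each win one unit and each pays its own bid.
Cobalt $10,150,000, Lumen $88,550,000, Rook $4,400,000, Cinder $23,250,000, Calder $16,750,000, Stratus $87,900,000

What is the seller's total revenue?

Bids ranked high→low: 88,550,000 (Lumen), 87,900,000 (Stratus), 23,250,000 (Cinder), 16,750,000 (Calder), 10,150,000 (Cobalt), 4,400,000 (Rook)
The 4 highest are Lumen, Stratus, Cinder, Calder.
Total revenue = 88,550,000 + 87,900,000 + 23,250,000 + 16,750,000 = $216,450,000.

Total revenue: $216,450,000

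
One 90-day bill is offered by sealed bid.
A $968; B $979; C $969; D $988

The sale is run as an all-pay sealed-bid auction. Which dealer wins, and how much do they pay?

D pays $988

All-pay sealed-bid auction: the highest bidder wins the item, but every bidder pays their own bid.
Bids in order: 988 (D) > 979 (B) > 969 (C) > 968 (A)
D is highest and takes the item; every bidder forfeits their bid.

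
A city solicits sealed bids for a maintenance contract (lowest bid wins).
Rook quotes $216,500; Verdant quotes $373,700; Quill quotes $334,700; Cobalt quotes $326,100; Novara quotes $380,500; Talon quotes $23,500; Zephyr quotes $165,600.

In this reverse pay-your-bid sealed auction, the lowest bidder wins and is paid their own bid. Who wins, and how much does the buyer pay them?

Talon is paid $23,500

Sorting bids: 23,500 (Talon) < 165,600 (Zephyr) < 216,500 (Rook) < 326,100 (Cobalt) < 334,700 (Quill) < 373,700 (Verdant) < …
Talon has the lowest bid and is paid exactly that: $23,500.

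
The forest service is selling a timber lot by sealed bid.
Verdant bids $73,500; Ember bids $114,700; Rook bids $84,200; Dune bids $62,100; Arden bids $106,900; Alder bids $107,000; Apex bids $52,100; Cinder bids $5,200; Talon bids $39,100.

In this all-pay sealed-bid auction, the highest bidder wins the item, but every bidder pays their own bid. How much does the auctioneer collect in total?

Total revenue: $644,800

Rule: the highest bidder wins the item, but every bidder pays their own bid.
Sorting bids: 114,700 (Ember) > 107,000 (Alder) > 106,900 (Arden) > 84,200 (Rook) > 73,500 (Verdant) > 62,100 (Dune) > …
Every bidder forfeits their bid regardless of winning.
Revenue = 73,500 + 114,700 + 84,200 + 62,100 + 106,900 + 107,000 + 52,100 + 5,200 + 39,100 = $644,800.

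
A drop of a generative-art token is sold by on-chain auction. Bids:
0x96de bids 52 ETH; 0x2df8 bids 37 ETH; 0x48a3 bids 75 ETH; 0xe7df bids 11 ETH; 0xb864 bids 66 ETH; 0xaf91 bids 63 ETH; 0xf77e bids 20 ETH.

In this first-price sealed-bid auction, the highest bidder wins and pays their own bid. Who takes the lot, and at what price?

Bids in order: 75 (0x48a3) > 66 (0xb864) > 63 (0xaf91) > 52 (0x96de) > 37 (0x2df8) > 20 (0xf77e) > …
0x48a3 has the highest bid and pays exactly that: 75 ETH.

0x48a3 pays 75 ETH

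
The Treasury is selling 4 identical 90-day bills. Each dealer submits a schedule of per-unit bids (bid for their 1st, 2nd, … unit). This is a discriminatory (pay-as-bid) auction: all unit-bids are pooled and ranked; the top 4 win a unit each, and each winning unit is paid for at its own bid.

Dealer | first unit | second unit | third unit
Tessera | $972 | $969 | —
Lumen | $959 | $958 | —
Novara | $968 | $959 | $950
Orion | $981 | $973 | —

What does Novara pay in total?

Novara pays $0

Pooled unit-bids ranked (top 4): 981 (Orion-1), 973 (Orion-2), 972 (Tessera-1), 969 (Tessera-2)
Next rejected bid: $968 (not a price — pay-as-bid).
Novara wins no units.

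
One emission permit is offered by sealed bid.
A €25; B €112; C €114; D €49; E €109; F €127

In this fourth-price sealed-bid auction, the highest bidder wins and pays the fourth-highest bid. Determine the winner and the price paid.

Sorting bids: 127 (F) > 114 (C) > 112 (B) > 109 (E) > 49 (D) > 25 (A)
F wins; payment is bid #4 in the ranking = €109.

F pays €109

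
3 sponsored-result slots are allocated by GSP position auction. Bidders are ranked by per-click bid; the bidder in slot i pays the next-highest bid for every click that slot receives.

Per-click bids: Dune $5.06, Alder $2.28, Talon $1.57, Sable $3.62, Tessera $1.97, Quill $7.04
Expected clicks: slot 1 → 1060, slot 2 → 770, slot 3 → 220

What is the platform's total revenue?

Total revenue: $8652.60

Per-click bids in order: $7.04 (Quill) > $5.06 (Dune) > $3.62 (Sable) > $2.28 (Alder) > …
Slot 1: Quill pays $5.06 × 1060 = $5363.60
Slot 2: Dune pays $3.62 × 770 = $2787.40
Slot 3: Sable pays $2.28 × 220 = $501.60
Total = $8652.60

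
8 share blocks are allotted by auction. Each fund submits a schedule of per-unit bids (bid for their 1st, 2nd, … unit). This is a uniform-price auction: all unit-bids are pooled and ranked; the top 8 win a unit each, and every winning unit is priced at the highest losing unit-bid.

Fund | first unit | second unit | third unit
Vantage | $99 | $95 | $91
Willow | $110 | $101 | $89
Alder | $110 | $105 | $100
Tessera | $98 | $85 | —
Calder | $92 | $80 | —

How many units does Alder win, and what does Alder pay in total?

Alder: 3 units, pays $276

All unit-bids, highest first — top 8: 110 (Willow-1), 110 (Alder-1), 105 (Alder-2), 101 (Willow-2), 100 (Alder-3), 99 (Vantage-1), 98 (Tessera-1), 95 (Vantage-2)
First bid not allocated: $92.
Alder wins 3 unit(s) at $92 each.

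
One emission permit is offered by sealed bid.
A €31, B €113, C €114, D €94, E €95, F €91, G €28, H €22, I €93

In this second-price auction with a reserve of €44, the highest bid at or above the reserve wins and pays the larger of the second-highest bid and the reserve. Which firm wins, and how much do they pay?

C pays €113

Rule: the highest bid at or above the reserve wins and pays the larger of the second-highest bid and the reserve.
Sorting bids: 114 (C) > 113 (B) > 95 (E) > 94 (D) > 93 (I) > 91 (F) > …
C has the top bid at or above the reserve (€114).
Second-highest bid €113 exceeds the reserve €44 → payment €113.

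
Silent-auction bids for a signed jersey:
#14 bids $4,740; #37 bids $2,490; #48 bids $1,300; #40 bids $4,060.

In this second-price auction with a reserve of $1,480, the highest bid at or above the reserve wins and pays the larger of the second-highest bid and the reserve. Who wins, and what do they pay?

#14 pays $4,060

Second-price auction with a reserve of $1,480: the highest bid at or above the reserve wins and pays the larger of the second-highest bid and the reserve.
Sorting bids: 4,740 (#14) > 4,060 (#40) > 2,490 (#37) > 1,300 (#48)
#14 has the top bid at or above the reserve ($4,740).
Second-highest bid $4,060 exceeds the reserve $1,480 → payment $4,060.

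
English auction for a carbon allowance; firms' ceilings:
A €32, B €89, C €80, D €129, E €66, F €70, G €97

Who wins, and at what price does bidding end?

D wins at €97

Sorting limits: 129 (D) > 97 (G) > 89 (B) > 80 (C) > 70 (F) > 66 (E) > …
G is the last rival to drop out, at €97; D remains and wins at that price.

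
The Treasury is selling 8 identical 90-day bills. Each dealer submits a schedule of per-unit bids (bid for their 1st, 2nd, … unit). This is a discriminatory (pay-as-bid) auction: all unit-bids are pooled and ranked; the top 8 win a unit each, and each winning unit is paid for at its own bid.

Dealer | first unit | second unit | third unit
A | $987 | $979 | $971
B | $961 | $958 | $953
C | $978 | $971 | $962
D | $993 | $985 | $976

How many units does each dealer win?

Merging the schedules and taking the best 8: 993 (D-1), 987 (A-1), 985 (D-2), 979 (A-2), 978 (C-1), 976 (D-3), 971 (A-3), 971 (C-2)
Next rejected bid: $962 (not a price — pay-as-bid).
Allocation: A 3, C 2, D 3.

A 3, C 2, D 3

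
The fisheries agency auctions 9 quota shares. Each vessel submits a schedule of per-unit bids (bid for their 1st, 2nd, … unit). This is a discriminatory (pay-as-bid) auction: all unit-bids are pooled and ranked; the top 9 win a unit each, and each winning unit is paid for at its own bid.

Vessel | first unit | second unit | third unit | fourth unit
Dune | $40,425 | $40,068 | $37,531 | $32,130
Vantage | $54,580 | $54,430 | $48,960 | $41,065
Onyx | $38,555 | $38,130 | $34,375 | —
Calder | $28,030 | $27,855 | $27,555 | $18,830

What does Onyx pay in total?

All unit-bids, highest first — top 9: 54,580 (Vantage-1), 54,430 (Vantage-2), 48,960 (Vantage-3), 41,065 (Vantage-4), 40,425 (Dune-1), 40,068 (Dune-2), 38,555 (Onyx-1), 38,130 (Onyx-2), 37,531 (Dune-3)
Next rejected bid: $34,375 (not a price — pay-as-bid).
Onyx's winning unit-bids: 38,555 + 38,130 = $76,685.

Onyx pays $76,685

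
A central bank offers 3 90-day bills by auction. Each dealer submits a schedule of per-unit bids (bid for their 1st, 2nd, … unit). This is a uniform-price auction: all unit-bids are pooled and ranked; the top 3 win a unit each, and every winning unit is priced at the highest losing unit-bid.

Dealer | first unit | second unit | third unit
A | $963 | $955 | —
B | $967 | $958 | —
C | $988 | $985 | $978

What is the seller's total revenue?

Total revenue: $2,901

All unit-bids, highest first — top 3: 988 (C-1), 985 (C-2), 978 (C-3)
The (k+1)-th unit-bid is $967.
Allocation: C 3. Every unit priced at $967.
Revenue = 3 × 967 = $2,901.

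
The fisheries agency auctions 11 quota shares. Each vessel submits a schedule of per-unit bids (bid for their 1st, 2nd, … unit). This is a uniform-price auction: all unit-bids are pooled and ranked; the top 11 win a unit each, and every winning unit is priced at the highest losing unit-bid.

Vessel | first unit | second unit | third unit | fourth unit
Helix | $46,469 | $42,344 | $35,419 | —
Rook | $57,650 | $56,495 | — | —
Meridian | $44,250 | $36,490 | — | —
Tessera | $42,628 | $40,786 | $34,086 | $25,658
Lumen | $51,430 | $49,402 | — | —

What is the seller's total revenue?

Pooled unit-bids ranked (top 11): 57,650 (Rook-1), 56,495 (Rook-2), 51,430 (Lumen-1), 49,402 (Lumen-2), 46,469 (Helix-1), 44,250 (Meridian-1), 42,628 (Tessera-1), 42,344 (Helix-2), 40,786 (Tessera-2), 36,490 (Meridian-2), 35,419 (Helix-3)
The (k+1)-th unit-bid is $34,086.
Allocation: Helix 3, Lumen 2, Meridian 2, Rook 2, Tessera 2. Every unit priced at $34,086.
Revenue = 11 × 34,086 = $374,946.

Total revenue: $374,946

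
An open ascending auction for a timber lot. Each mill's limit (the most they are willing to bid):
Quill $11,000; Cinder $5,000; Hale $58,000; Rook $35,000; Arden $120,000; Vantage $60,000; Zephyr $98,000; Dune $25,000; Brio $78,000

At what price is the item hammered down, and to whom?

Ascending (English) auction: the price rises until one bidder remains; the winner pays the price at which the last rival dropped out.
Sorting limits: 120,000 (Arden) > 98,000 (Zephyr) > 78,000 (Brio) > 60,000 (Vantage) > 58,000 (Hale) > 35,000 (Rook) > …
Bidding ends when Zephyr exits at $98,000; Arden takes it.

Arden wins at $98,000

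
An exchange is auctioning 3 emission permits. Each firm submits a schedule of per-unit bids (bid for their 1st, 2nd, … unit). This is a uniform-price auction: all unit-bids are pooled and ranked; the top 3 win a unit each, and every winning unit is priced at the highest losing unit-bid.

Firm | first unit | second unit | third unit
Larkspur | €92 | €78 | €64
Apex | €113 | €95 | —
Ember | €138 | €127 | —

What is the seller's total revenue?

Total revenue: €285

All unit-bids, highest first — top 3: 138 (Ember-1), 127 (Ember-2), 113 (Apex-1)
The (k+1)-th unit-bid is €95.
Allocation: Apex 1, Ember 2. Every unit priced at €95.
Revenue = 3 × 95 = €285.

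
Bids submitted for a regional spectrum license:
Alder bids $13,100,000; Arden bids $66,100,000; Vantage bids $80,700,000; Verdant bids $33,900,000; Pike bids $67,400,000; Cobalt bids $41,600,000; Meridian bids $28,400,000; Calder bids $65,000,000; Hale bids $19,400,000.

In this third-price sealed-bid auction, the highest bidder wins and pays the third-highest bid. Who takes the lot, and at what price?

Third-price sealed-bid auction: the highest bidder wins and pays the third-highest bid.
Bids in order: 80,700,000 (Vantage) > 67,400,000 (Pike) > 66,100,000 (Arden) > 65,000,000 (Calder) > 41,600,000 (Cobalt) > 33,900,000 (Verdant) > …
Vantage wins; payment is bid #3 in the ranking = $66,100,000.

Vantage pays $66,100,000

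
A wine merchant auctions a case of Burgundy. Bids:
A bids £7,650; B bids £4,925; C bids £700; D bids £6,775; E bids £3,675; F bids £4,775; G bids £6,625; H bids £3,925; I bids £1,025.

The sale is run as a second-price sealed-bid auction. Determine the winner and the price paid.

Rule: the highest bidder wins and pays the second-highest bid.
Bids in order: 7,650 (A) > 6,775 (D) > 6,625 (G) > 4,925 (B) > 4,775 (F) > 3,925 (H) > …
Second-price: A pays D's bid of £6,775.

A pays £6,775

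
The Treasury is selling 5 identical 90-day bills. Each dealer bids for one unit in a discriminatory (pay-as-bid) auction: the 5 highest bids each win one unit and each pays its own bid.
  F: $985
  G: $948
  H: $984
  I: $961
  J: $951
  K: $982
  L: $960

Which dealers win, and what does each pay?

F $985, H $984, K $982, I $961, L $960

Sorting: 985 (F), 984 (H), 982 (K), 961 (I), 960 (L), 951 (J), 948 (G)
The 5 highest are F, H, K, I, L.
Each winner pays its own bid: F $985, H $984, K $982, I $961, L $960.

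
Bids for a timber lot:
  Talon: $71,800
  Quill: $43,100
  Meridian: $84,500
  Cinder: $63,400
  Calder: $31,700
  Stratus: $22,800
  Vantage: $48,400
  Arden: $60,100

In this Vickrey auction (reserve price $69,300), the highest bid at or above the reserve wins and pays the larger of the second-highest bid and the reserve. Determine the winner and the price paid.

Meridian pays $71,800

Bids in order: 84,500 (Meridian) > 71,800 (Talon) > 63,400 (Cinder) > 60,100 (Arden) > 48,400 (Vantage) > 43,100 (Quill) > …
Meridian has the top bid at or above the reserve ($84,500).
max(second-highest $71,800, reserve $69,300) = $71,800; the reserve does not bind.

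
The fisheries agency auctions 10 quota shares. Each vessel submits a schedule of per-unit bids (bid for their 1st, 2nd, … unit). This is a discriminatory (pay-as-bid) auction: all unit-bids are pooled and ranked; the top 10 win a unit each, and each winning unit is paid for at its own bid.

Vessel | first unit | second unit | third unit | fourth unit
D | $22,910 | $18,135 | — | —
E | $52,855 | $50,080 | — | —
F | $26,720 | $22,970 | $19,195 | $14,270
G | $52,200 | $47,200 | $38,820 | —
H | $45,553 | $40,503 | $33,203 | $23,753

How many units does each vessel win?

All unit-bids, highest first — top 10: 52,855 (E-1), 52,200 (G-1), 50,080 (E-2), 47,200 (G-2), 45,553 (H-1), 40,503 (H-2), 38,820 (G-3), 33,203 (H-3), 26,720 (F-1), 23,753 (H-4)
Next rejected bid: $22,970 (not a price — pay-as-bid).
Allocation: E 2, F 1, G 3, H 4.

E 2, F 1, G 3, H 4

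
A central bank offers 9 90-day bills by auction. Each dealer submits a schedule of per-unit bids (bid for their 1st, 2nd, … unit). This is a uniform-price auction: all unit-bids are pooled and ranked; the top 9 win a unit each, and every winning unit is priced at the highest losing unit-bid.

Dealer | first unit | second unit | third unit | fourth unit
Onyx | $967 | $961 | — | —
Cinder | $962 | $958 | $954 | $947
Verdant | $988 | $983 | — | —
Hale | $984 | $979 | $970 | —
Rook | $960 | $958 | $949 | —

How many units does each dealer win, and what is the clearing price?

All unit-bids, highest first — top 9: 988 (Verdant-1), 984 (Hale-1), 983 (Verdant-2), 979 (Hale-2), 970 (Hale-3), 967 (Onyx-1), 962 (Cinder-1), 961 (Onyx-2), 960 (Rook-1)
Highest rejected unit-bid = $958.
Allocation: Cinder 1, Hale 3, Onyx 2, Rook 1, Verdant 2.

Cinder 1, Hale 3, Onyx 2, Rook 1, Verdant 2; clearing price $958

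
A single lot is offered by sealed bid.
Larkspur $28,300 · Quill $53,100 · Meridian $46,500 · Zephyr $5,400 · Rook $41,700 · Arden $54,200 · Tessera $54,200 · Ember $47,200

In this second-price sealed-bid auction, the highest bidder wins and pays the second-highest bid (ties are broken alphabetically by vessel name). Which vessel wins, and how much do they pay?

Second-price sealed-bid auction: the highest bidder wins and pays the second-highest bid.
Bids in order: 54,200 (Arden) > 54,200 (Tessera) > 53,100 (Quill) > 47,200 (Ember) > 46,500 (Meridian) > 41,700 (Rook) > …
Arden and Tessera tie at $54,200; tie-break gives it to Arden.
Arden is highest; pays the second-highest bid, $54,200.

Arden pays $54,200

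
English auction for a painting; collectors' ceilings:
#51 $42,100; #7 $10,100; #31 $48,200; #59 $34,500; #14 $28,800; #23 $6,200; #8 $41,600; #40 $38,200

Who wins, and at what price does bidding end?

Rule: the price rises until one bidder remains; the winner pays the price at which the last rival dropped out.
Sorting limits: 48,200 (#31) > 42,100 (#51) > 41,600 (#8) > 38,200 (#40) > 34,500 (#59) > 28,800 (#14) > …
Once the price passes $42,100, only #31 is left; the hammer falls at #51's limit of $42,100.

#31 wins at $42,100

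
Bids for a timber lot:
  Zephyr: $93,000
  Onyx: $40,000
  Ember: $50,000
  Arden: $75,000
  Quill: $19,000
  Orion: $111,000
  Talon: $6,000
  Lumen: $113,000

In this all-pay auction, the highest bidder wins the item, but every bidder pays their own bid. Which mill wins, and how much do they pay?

Lumen pays $113,000

All-pay auction: the highest bidder wins the item, but every bidder pays their own bid.
Bids in order: 113,000 (Lumen) > 111,000 (Orion) > 93,000 (Zephyr) > 75,000 (Arden) > 50,000 (Ember) > 40,000 (Onyx) > …
Lumen is highest and takes the item; every bidder forfeits their bid.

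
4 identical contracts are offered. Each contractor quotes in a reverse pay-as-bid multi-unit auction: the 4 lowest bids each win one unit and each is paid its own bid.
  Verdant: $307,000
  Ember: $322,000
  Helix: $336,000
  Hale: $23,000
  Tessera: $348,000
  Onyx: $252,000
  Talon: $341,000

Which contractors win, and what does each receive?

Hale $23,000, Onyx $252,000, Verdant $307,000, Ember $322,000

Bids ranked low→high: 23,000 (Hale), 252,000 (Onyx), 307,000 (Verdant), 322,000 (Ember), 336,000 (Helix), 341,000 (Talon), …
Winners (4 units): Hale, Onyx, Verdant, Ember.
Each winner is paid its own bid: Hale $23,000, Onyx $252,000, Verdant $307,000, Ember $322,000.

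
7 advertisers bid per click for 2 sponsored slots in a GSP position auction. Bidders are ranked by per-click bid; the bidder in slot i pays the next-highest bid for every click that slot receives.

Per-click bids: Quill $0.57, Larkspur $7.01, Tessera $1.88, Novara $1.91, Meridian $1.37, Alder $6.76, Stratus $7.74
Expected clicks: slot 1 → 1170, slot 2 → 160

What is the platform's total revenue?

Total revenue: $9283.30

Ranked by bid: $7.74 (Stratus) > $7.01 (Larkspur) > $6.76 (Alder) > …
Slot 1: Stratus pays $7.01 × 1170 = $8201.70
Slot 2: Larkspur pays $6.76 × 160 = $1081.60
Total = $9283.30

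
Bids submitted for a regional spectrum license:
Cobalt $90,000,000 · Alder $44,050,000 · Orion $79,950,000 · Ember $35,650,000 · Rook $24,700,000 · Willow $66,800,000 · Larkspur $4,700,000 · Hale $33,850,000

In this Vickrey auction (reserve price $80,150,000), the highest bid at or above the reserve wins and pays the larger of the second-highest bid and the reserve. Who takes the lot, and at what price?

Sorting bids: 90,000,000 (Cobalt) > 79,950,000 (Orion) > 66,800,000 (Willow) > 44,050,000 (Alder) > 35,650,000 (Ember) > 33,850,000 (Hale) > …
Cobalt has the top bid at or above the reserve ($90,000,000).
max(second-highest $79,950,000, reserve $80,150,000) = $80,150,000.

Cobalt pays $80,150,000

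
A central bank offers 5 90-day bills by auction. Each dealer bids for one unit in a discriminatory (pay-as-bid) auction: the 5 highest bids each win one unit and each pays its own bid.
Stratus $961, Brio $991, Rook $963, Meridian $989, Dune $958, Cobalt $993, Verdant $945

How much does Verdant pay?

Verdant pays $0

Bids ranked high→low: 993 (Cobalt), 991 (Brio), 989 (Meridian), 963 (Rook), 961 (Stratus), 958 (Dune), 945 (Verdant)
The 5 highest are Cobalt, Brio, Meridian, Rook, Stratus.
Verdant does not win → $0.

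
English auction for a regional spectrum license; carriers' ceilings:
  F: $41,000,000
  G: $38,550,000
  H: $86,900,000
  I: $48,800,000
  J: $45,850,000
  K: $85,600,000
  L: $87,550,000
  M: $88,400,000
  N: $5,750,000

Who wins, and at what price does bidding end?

Sorting limits: 88,400,000 (M) > 87,550,000 (L) > 86,900,000 (H) > 85,600,000 (K) > 48,800,000 (I) > 45,850,000 (J) > …
Once the price passes $87,550,000, only M is left; the hammer falls at L's limit of $87,550,000.

M wins at $87,550,000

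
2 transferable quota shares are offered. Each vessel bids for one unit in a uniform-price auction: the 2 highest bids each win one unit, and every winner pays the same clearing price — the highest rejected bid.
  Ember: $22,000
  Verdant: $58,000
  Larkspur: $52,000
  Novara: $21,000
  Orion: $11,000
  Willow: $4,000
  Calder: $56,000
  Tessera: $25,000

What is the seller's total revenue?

Total revenue: $104,000

Ordering the bids: 58,000 (Verdant), 56,000 (Calder), 52,000 (Larkspur), 25,000 (Tessera), …
The 2 highest are Verdant, Calder.
First losing bid is Larkspur's $52,000, which sets the uniform price.
Total revenue = 2 × $52,000 = $104,000.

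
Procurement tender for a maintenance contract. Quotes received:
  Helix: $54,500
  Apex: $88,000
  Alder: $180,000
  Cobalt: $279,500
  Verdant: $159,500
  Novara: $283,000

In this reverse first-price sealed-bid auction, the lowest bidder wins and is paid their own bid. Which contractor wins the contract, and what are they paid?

Helix is paid $54,500

Bids in order: 54,500 (Helix) < 88,000 (Apex) < 159,500 (Verdant) < 180,000 (Alder) < 279,500 (Cobalt) < 283,000 (Novara)
First-price: Helix is paid what they bid, $54,500.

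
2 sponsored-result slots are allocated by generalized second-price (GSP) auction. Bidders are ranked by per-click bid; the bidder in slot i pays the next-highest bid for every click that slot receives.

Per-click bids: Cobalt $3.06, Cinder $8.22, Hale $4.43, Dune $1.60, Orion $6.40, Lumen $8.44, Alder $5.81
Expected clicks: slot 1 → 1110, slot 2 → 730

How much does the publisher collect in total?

Total revenue: $13796.20

Sorting advertisers: $8.44 (Lumen) > $8.22 (Cinder) > $6.40 (Orion) > …
Slot 1: Lumen pays $8.22 × 1110 = $9124.20
Slot 2: Cinder pays $6.40 × 730 = $4672.00
Total = $13796.20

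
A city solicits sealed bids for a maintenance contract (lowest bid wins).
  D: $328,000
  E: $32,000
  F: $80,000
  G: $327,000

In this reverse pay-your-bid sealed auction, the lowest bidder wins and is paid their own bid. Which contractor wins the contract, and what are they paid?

Bids ranked: 32,000 (E) < 80,000 (F) < 327,000 (G) < 328,000 (D)
E is lowest → is paid own bid, $32,000.

E is paid $32,000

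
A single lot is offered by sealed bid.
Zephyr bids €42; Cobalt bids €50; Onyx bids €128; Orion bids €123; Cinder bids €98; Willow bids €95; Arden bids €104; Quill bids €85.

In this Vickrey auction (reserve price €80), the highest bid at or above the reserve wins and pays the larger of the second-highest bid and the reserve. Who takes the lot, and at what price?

Bids in order: 128 (Onyx) > 123 (Orion) > 104 (Arden) > 98 (Cinder) > 95 (Willow) > 85 (Quill) > …
Highest eligible bid: Onyx at €128.
Second-highest bid €123 exceeds the reserve €80 → payment €123.

Onyx pays €123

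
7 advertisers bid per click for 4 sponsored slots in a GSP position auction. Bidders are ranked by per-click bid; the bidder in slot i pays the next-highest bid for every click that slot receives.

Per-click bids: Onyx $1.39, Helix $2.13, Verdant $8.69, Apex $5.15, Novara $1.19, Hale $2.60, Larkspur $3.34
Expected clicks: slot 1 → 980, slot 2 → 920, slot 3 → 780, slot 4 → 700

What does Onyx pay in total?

Onyx pays $0.00

Sorting advertisers: $8.69 (Verdant) > $5.15 (Apex) > $3.34 (Larkspur) > $2.60 (Hale) > $2.13 (Helix) > …
Onyx ranks below slot 4 → no slot, pays nothing.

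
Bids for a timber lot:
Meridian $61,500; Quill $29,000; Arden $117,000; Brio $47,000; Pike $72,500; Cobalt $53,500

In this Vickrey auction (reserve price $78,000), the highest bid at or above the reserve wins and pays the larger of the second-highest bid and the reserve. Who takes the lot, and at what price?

Bids in order: 117,000 (Arden) > 72,500 (Pike) > 61,500 (Meridian) > 53,500 (Cobalt) > 47,000 (Brio) > 29,000 (Quill)
Arden has the top bid at or above the reserve ($117,000).
Second-highest bid $72,500 is below the reserve $78,000, so the reserve binds → payment $78,000.

Arden pays $78,000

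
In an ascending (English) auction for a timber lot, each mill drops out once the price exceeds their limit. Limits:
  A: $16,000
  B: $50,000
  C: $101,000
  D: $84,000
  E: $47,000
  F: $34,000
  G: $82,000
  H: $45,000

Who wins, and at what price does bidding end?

C wins at $84,000

Open ascending-bid auction: the price rises until one bidder remains; the winner pays the price at which the last rival dropped out.
Limits in order: 101,000 (C) > 84,000 (D) > 82,000 (G) > 50,000 (B) > 47,000 (E) > 45,000 (H) > …
D is the last rival to drop out, at $84,000; C remains and wins at that price.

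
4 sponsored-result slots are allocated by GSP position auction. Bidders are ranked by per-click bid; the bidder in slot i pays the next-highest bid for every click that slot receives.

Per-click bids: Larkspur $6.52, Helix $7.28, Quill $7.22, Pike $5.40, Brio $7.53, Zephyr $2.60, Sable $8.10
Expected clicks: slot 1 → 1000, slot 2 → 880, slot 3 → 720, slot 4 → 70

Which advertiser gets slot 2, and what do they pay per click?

Ranked by bid: $8.10 (Sable) > $7.53 (Brio) > $7.28 (Helix) > $7.22 (Quill) > $6.52 (Larkspur) > …
Slot 2 goes to the second-ranked bidder, Brio, who pays the next bid down: $7.28/click.

Brio; $7.28 per click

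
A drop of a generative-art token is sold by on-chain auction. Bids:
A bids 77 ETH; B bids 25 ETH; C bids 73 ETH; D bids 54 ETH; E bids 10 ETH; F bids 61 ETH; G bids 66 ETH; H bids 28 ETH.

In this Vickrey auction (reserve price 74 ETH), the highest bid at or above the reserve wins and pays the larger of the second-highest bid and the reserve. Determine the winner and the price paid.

Vickrey auction (reserve price 74 ETH): the highest bid at or above the reserve wins and pays the larger of the second-highest bid and the reserve.
Bids in order: 77 (A) > 73 (C) > 66 (G) > 61 (F) > 54 (D) > 28 (H) > …
Highest eligible bid: A at 77 ETH.
Second-highest bid 73 ETH is below the reserve 74 ETH, so the reserve binds → payment 74 ETH.

A pays 74 ETH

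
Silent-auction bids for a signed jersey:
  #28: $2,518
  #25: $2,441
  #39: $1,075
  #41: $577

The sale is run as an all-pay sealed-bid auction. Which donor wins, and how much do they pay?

Rule: the highest bidder wins the item, but every bidder pays their own bid.
Bids ranked: 2,518 (#28) > 2,441 (#25) > 1,075 (#39) > 577 (#41)
#28 wins with the top bid; all bids are sunk regardless.

#28 pays $2,518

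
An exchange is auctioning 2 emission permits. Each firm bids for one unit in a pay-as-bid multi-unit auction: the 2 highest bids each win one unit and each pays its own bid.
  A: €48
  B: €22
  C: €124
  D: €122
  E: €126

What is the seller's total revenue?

Total revenue: €250

Sorting: 126 (E), 124 (C), 122 (D), 48 (A), …
Winners (2 units): E, C.
Total revenue = 126 + 124 = €250.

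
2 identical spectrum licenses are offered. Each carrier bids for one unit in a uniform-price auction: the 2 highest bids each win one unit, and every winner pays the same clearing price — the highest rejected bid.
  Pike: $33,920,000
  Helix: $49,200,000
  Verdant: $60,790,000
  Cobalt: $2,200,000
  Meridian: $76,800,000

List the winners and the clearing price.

Meridian, Verdant; each pays $49,200,000

Ordering the bids: 76,800,000 (Meridian), 60,790,000 (Verdant), 49,200,000 (Helix), 33,920,000 (Pike), …
Winners (2 units): Meridian, Verdant.
First losing bid is Helix's $49,200,000, which sets the uniform price.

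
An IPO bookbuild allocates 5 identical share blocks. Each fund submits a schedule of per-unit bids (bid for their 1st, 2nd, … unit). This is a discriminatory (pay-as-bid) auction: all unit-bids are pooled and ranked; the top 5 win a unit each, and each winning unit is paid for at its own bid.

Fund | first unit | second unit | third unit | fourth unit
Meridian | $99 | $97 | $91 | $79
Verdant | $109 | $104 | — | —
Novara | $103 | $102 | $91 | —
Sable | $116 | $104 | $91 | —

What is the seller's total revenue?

Total revenue: $536

Merging the schedules and taking the best 5: 116 (Sable-1), 109 (Verdant-1), 104 (Verdant-2), 104 (Sable-2), 103 (Novara-1)
Next rejected bid: $102 (not a price — pay-as-bid).
Each winning unit pays its own bid.
Revenue = 116 + 109 + 104 + 104 + 103 = $536.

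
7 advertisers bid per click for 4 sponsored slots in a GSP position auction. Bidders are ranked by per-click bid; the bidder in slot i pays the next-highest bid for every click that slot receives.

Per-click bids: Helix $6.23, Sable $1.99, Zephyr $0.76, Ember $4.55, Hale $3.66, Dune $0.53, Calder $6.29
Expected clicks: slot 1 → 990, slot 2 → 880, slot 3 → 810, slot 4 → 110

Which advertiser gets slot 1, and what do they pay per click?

Calder; $6.23 per click

Per-click bids in order: $6.29 (Calder) > $6.23 (Helix) > $4.55 (Ember) > $3.66 (Hale) > $1.99 (Sable) > …
Slot 1 goes to the first-ranked bidder, Calder, who pays the next bid down: $6.23/click.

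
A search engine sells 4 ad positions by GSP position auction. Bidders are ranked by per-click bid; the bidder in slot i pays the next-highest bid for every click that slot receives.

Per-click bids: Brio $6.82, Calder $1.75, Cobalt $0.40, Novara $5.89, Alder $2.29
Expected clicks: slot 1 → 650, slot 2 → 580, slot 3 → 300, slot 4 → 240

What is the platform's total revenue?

Total revenue: $5777.70

Sorting advertisers: $6.82 (Brio) > $5.89 (Novara) > $2.29 (Alder) > $1.75 (Calder) > $0.40 (Cobalt)
Slot 1: Brio pays $5.89 × 650 = $3828.50
Slot 2: Novara pays $2.29 × 580 = $1328.20
Slot 3: Alder pays $1.75 × 300 = $525.00
Slot 4: Calder pays $0.40 × 240 = $96.00
Total = $5777.70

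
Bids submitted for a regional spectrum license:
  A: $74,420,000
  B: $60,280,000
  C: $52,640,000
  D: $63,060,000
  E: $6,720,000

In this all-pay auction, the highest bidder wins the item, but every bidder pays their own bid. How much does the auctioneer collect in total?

Total revenue: $257,120,000

Bids ranked: 74,420,000 (A) > 63,060,000 (D) > 60,280,000 (B) > 52,640,000 (C) > 6,720,000 (E)
Every bidder forfeits their bid regardless of winning.
Revenue = 74,420,000 + 60,280,000 + 52,640,000 + 63,060,000 + 6,720,000 = $257,120,000.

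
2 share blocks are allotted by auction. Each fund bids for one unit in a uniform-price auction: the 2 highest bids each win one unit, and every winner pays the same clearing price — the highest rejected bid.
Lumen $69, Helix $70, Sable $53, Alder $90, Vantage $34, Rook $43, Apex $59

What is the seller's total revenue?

Total revenue: $138

Bids ranked high→low: 90 (Alder), 70 (Helix), 69 (Lumen), 59 (Apex), …
Top 2: Alder, Helix.
Highest unsuccessful bid: $69 → clearing price.
Total revenue = 2 × $69 = $138.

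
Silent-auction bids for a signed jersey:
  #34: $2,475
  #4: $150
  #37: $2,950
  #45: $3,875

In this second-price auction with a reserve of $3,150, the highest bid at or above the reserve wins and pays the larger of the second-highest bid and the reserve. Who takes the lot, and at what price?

#45 pays $3,150

Sorting bids: 3,875 (#45) > 2,950 (#37) > 2,475 (#34) > 150 (#4)
#45 has the top bid at or above the reserve ($3,875).
Second-highest bid $2,950 is below the reserve $3,150, so the reserve binds → payment $3,150.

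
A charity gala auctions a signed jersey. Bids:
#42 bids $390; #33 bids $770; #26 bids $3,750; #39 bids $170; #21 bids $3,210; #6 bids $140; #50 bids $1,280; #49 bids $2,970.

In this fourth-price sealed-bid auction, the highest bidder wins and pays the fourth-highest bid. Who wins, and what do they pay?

#26 pays $1,280

Rule: the highest bidder wins and pays the fourth-highest bid.
Sorting bids: 3,750 (#26) > 3,210 (#21) > 2,970 (#49) > 1,280 (#50) > 770 (#33) > 390 (#42) > …
#26 is highest; pays the fourth-highest bid, $1,280.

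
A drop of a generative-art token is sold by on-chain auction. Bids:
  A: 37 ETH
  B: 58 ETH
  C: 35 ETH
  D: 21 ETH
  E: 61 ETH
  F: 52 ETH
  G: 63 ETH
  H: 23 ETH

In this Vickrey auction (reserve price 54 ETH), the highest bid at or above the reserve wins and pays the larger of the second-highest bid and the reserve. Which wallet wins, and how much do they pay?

Vickrey auction (reserve price 54 ETH): the highest bid at or above the reserve wins and pays the larger of the second-highest bid and the reserve.
Bids in order: 63 (G) > 61 (E) > 58 (B) > 52 (F) > 37 (A) > 35 (C) > …
G has the top bid at or above the reserve (63 ETH).
Second-highest bid 61 ETH exceeds the reserve 54 ETH → payment 61 ETH.

G pays 61 ETH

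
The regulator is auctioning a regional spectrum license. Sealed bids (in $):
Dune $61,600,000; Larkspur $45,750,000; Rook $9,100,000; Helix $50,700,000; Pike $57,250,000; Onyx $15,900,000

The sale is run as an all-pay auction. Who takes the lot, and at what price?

Dune pays $61,600,000

All-pay auction: the highest bidder wins the item, but every bidder pays their own bid.
Sorting bids: 61,600,000 (Dune) > 57,250,000 (Pike) > 50,700,000 (Helix) > 45,750,000 (Larkspur) > 15,900,000 (Onyx) > 9,100,000 (Rook)
Dune is highest and takes the item; every bidder forfeits their bid.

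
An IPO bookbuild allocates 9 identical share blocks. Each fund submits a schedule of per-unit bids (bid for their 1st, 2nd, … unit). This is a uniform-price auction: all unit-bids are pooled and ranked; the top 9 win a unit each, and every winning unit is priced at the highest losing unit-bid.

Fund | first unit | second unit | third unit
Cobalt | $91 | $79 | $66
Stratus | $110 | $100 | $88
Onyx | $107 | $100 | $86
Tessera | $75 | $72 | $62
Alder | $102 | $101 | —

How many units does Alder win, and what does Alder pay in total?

Alder: 2 units, pays $158

All unit-bids, highest first — top 9: 110 (Stratus-1), 107 (Onyx-1), 102 (Alder-1), 101 (Alder-2), 100 (Stratus-2), 100 (Onyx-2), 91 (Cobalt-1), 88 (Stratus-3), 86 (Onyx-3)
First bid not allocated: $79.
Alder wins 2 unit(s) at $79 each.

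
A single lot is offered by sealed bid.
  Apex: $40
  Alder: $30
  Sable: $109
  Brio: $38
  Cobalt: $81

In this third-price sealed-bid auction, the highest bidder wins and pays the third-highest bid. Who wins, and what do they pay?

Rule: the highest bidder wins and pays the third-highest bid.
Bids ranked: 109 (Sable) > 81 (Cobalt) > 40 (Apex) > 38 (Brio) > 30 (Alder)
Sable wins; payment is bid #3 in the ranking = $40.

Sable pays $40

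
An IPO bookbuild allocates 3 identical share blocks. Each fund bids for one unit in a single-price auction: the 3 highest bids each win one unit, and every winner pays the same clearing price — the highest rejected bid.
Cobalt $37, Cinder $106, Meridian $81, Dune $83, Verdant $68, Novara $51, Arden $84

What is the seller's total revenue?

Ordering the bids: 106 (Cinder), 84 (Arden), 83 (Dune), 81 (Meridian), 68 (Verdant), …
The 3 highest are Cinder, Arden, Dune.
Highest unsuccessful bid: $81 → clearing price.
Total revenue = 3 × $81 = $243.

Total revenue: $243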